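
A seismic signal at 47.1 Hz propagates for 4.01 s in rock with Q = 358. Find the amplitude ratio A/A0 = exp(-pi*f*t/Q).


pi*f*t/Q = pi*47.1*4.01/358 = 1.657418
A/A0 = exp(-1.657418) = 0.19063

0.19063


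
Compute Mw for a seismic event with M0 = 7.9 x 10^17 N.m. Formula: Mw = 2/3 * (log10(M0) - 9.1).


log10(M0) = log10(7.9 x 10^17) = 17.8976
Mw = 2/3 * (17.8976 - 9.1)
= 2/3 * 8.7976
= 5.87

5.87


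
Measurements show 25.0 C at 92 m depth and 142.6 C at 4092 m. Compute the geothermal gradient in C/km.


dT = 142.6 - 25.0 = 117.6 C
dz = 4092 - 92 = 4000 m
gradient = dT/dz * 1000 = 117.6/4000 * 1000 = 29.4 C/km

29.4


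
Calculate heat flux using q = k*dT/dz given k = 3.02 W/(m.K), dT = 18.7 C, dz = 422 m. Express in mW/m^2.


q = k * dT / dz * 1000
= 3.02 * 18.7 / 422 * 1000
= 0.133825 * 1000
= 133.8246 mW/m^2

133.8246


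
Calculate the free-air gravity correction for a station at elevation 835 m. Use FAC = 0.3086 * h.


FAC = 0.3086 * h
= 0.3086 * 835
= 257.681 mGal

257.681


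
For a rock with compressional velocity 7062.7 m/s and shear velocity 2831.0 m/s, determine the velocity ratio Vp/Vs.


Vp/Vs = 7062.7 / 2831.0
= 2.4948

2.4948


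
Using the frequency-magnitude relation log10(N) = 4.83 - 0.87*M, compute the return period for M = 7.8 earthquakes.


log10(N) = 4.83 - 0.87*7.8 = -1.956
N = 10^-1.956 = 0.011066
T = 1/N = 1/0.011066 = 90.3649 years

90.3649


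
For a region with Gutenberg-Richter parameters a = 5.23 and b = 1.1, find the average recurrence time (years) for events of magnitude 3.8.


log10(N) = 5.23 - 1.1*3.8 = 1.05
N = 10^1.05 = 11.220185
T = 1/N = 1/11.220185 = 0.0891 years

0.0891


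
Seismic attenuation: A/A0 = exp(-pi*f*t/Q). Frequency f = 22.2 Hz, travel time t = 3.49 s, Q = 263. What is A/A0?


pi*f*t/Q = pi*22.2*3.49/263 = 0.925492
A/A0 = exp(-0.925492) = 0.396336

0.396336


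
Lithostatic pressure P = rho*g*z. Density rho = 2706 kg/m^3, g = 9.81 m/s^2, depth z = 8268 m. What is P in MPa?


P = rho * g * z / 1e6
= 2706 * 9.81 * 8268 / 1e6
= 219481170.48 / 1e6
= 219.4812 MPa

219.4812


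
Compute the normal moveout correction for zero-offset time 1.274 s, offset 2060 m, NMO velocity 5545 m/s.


x/Vnmo = 2060/5545 = 0.371506
(x/Vnmo)^2 = 0.138017
t0^2 = 1.623076
sqrt(1.623076 + 0.138017) = 1.327062
dt = 1.327062 - 1.274 = 0.053062

0.053062


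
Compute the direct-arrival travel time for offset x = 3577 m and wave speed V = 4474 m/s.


t = x / V
= 3577 / 4474
= 0.7995 s

0.7995


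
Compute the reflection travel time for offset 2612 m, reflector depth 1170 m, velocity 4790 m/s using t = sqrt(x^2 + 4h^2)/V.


x^2 + 4h^2 = 2612^2 + 4*1170^2 = 6822544 + 5475600 = 12298144
sqrt(12298144) = 3506.871
t = 3506.871 / 4790 = 0.7321 s

0.7321


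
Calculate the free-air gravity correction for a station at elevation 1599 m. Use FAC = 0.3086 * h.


FAC = 0.3086 * h
= 0.3086 * 1599
= 493.4514 mGal

493.4514


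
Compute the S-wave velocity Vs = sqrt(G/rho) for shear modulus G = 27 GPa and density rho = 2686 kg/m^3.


Convert G to Pa: G = 27e9 Pa
Compute G/rho = 27e9 / 2686 = 10052122.1147
Vs = sqrt(10052122.1147) = 3170.51 m/s

3170.51


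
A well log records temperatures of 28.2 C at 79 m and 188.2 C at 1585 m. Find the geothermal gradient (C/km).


dT = 188.2 - 28.2 = 160.0 C
dz = 1585 - 79 = 1506 m
gradient = dT/dz * 1000 = 160.0/1506 * 1000 = 106.2417 C/km

106.2417


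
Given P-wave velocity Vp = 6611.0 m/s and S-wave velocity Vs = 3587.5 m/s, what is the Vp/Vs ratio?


Vp/Vs = 6611.0 / 3587.5
= 1.8428

1.8428


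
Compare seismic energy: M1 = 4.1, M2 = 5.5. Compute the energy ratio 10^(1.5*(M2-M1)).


M2 - M1 = 5.5 - 4.1 = 1.4
1.5 * 1.4 = 2.1
ratio = 10^2.1 = 125.89

125.89


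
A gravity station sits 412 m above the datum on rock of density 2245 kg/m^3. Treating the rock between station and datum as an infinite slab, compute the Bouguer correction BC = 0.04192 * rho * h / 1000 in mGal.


BC = 0.04192 * rho * h / 1000
= 0.04192 * 2245 * 412 / 1000
= 38.7735 mGal

38.7735


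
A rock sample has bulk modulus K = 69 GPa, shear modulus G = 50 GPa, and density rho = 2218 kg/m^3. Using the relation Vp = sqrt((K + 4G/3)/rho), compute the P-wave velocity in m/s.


First compute the effective modulus:
K + 4G/3 = 69e9 + 4*50e9/3 = 135666666666.67 Pa
Then divide by density:
135666666666.67 / 2218 = 61166215.81 Pa/(kg/m^3)
Take the square root:
Vp = sqrt(61166215.81) = 7820.88 m/s

7820.88


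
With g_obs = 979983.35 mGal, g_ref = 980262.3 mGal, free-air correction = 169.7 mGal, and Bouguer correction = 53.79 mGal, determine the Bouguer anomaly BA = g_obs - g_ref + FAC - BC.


BA = g_obs - g_ref + FAC - BC
= 979983.35 - 980262.3 + 169.7 - 53.79
= -163.04 mGal

-163.04


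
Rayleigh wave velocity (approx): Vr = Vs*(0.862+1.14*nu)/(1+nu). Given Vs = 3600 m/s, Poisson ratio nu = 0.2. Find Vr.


Numerator factor = 0.862 + 1.14*0.2 = 1.09
Denominator = 1 + 0.2 = 1.2
Vr = 3600 * 1.09 / 1.2 = 3270.0 m/s

3270.0


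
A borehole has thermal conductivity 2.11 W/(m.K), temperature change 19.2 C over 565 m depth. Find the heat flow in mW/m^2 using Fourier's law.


q = k * dT / dz * 1000
= 2.11 * 19.2 / 565 * 1000
= 0.071703 * 1000
= 71.7027 mW/m^2

71.7027


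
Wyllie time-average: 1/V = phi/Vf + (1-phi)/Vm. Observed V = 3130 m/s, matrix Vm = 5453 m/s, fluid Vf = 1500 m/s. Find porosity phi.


1/V - 1/Vm = 1/3130 - 1/5453 = 0.0001361
1/Vf - 1/Vm = 1/1500 - 1/5453 = 0.00048328
phi = 0.0001361 / 0.00048328 = 0.2816

0.2816


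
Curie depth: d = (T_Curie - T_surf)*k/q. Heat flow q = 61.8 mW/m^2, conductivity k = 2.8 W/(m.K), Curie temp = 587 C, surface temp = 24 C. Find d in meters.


T_Curie - T_surf = 587 - 24 = 563 C
Convert q to W/m^2: 61.8 mW/m^2 = 0.0618 W/m^2
d = 563 * 2.8 / 0.0618 = 25508.09 m

25508.09


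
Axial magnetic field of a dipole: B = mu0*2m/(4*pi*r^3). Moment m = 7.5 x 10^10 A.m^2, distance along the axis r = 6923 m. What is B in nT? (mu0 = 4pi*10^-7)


m = 7.5 x 10^10 = 75000000000 A.m^2
2m = 150000000000 A.m^2
r^3 = 6923^3 = 331805052467
B = (4pi*10^-7) * 150000000000 / (4*pi * 331805052467) * 1e9
= 188495.559215 / 4169585261017.21 * 1e9
= 45.2073 nT

45.2073


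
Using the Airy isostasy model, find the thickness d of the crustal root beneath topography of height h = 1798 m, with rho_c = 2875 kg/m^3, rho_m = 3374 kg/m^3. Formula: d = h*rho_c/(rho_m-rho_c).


rho_m - rho_c = 3374 - 2875 = 499
d = 1798 * 2875 / 499
= 5169250 / 499
= 10359.22 m

10359.22


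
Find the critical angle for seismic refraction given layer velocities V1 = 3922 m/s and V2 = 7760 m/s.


V1/V2 = 3922/7760 = 0.505412
theta_c = arcsin(0.505412) = 30.3587 degrees

30.3587


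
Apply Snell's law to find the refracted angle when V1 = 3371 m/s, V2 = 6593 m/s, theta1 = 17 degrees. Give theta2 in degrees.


sin(theta1) = sin(17 deg) = 0.292372
sin(theta2) = V2/V1 * sin(theta1) = 6593/3371 * 0.292372 = 0.57182
theta2 = arcsin(0.57182) = 34.8773 degrees

34.8773


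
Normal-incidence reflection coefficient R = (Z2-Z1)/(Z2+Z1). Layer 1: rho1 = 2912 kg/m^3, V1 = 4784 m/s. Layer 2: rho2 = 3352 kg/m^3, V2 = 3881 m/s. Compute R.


Z1 = 2912 * 4784 = 13931008
Z2 = 3352 * 3881 = 13009112
R = (13009112 - 13931008) / (13009112 + 13931008) = -921896 / 26940120 = -0.0342

-0.0342


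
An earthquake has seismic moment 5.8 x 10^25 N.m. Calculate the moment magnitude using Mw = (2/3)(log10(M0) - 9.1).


log10(M0) = log10(5.8 x 10^25) = 25.7634
Mw = 2/3 * (25.7634 - 9.1)
= 2/3 * 16.6634
= 11.11

11.11


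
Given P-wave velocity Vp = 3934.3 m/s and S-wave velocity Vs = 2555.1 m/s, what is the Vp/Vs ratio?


Vp/Vs = 3934.3 / 2555.1
= 1.5398

1.5398


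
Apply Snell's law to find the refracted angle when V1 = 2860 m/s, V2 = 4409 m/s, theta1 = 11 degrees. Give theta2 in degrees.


sin(theta1) = sin(11 deg) = 0.190809
sin(theta2) = V2/V1 * sin(theta1) = 4409/2860 * 0.190809 = 0.294153
theta2 = arcsin(0.294153) = 17.1067 degrees

17.1067


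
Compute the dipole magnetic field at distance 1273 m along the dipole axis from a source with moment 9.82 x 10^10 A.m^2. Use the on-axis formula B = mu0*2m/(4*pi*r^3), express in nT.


m = 9.82 x 10^10 = 98200000000 A.m^2
2m = 196400000000 A.m^2
r^3 = 1273^3 = 2062933417
B = (4pi*10^-7) * 196400000000 / (4*pi * 2062933417) * 1e9
= 246803.518866 / 25923585870.77 * 1e9
= 9520.4236 nT

9520.4236


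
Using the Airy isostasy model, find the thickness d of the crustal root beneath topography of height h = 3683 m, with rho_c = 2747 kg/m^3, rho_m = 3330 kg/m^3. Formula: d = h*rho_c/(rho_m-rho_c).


rho_m - rho_c = 3330 - 2747 = 583
d = 3683 * 2747 / 583
= 10117201 / 583
= 17353.69 m

17353.69


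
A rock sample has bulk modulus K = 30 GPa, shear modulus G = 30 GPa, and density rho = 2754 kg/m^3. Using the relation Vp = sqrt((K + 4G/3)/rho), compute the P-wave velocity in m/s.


First compute the effective modulus:
K + 4G/3 = 30e9 + 4*30e9/3 = 70000000000.0 Pa
Then divide by density:
70000000000.0 / 2754 = 25417574.4372 Pa/(kg/m^3)
Take the square root:
Vp = sqrt(25417574.4372) = 5041.58 m/s

5041.58


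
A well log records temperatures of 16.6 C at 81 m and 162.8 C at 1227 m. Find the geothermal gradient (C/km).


dT = 162.8 - 16.6 = 146.2 C
dz = 1227 - 81 = 1146 m
gradient = dT/dz * 1000 = 146.2/1146 * 1000 = 127.5742 C/km

127.5742


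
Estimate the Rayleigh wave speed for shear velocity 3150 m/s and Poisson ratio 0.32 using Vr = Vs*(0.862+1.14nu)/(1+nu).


Numerator factor = 0.862 + 1.14*0.32 = 1.2268
Denominator = 1 + 0.32 = 1.32
Vr = 3150 * 1.2268 / 1.32 = 2927.59 m/s

2927.59


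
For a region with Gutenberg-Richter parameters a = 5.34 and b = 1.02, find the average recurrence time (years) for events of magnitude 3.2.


log10(N) = 5.34 - 1.02*3.2 = 2.076
N = 10^2.076 = 119.124201
T = 1/N = 1/119.124201 = 0.0084 years

0.0084


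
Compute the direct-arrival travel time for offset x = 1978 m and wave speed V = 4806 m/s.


t = x / V
= 1978 / 4806
= 0.4116 s

0.4116


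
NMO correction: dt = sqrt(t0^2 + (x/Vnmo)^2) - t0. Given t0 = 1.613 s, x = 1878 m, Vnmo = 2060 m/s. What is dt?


x/Vnmo = 1878/2060 = 0.91165
(x/Vnmo)^2 = 0.831107
t0^2 = 2.601769
sqrt(2.601769 + 0.831107) = 1.852802
dt = 1.852802 - 1.613 = 0.239802

0.239802


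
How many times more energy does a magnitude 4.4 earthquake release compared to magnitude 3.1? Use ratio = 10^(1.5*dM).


M2 - M1 = 4.4 - 3.1 = 1.3
1.5 * 1.3 = 1.95
ratio = 10^1.95 = 89.13

89.13


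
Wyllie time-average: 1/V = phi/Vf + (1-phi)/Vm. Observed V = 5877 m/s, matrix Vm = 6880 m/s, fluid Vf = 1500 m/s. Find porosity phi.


1/V - 1/Vm = 1/5877 - 1/6880 = 2.481e-05
1/Vf - 1/Vm = 1/1500 - 1/6880 = 0.00052132
phi = 2.481e-05 / 0.00052132 = 0.0476

0.0476


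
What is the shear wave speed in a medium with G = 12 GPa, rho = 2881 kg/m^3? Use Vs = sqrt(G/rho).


Convert G to Pa: G = 12e9 Pa
Compute G/rho = 12e9 / 2881 = 4165220.4096
Vs = sqrt(4165220.4096) = 2040.89 m/s

2040.89


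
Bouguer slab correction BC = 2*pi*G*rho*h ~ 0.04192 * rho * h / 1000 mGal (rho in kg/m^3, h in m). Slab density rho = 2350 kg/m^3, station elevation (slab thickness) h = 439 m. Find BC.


BC = 0.04192 * rho * h / 1000
= 0.04192 * 2350 * 439 / 1000
= 43.2468 mGal

43.2468


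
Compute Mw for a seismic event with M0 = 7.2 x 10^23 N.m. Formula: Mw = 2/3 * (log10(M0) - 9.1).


log10(M0) = log10(7.2 x 10^23) = 23.8573
Mw = 2/3 * (23.8573 - 9.1)
= 2/3 * 14.7573
= 9.84

9.84


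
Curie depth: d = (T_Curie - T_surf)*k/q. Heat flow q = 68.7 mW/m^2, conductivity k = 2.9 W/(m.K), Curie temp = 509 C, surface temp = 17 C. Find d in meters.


T_Curie - T_surf = 509 - 17 = 492 C
Convert q to W/m^2: 68.7 mW/m^2 = 0.0687 W/m^2
d = 492 * 2.9 / 0.0687 = 20768.56 m

20768.56


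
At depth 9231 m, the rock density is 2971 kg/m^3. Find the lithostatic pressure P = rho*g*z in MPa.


P = rho * g * z / 1e6
= 2971 * 9.81 * 9231 / 1e6
= 269042202.81 / 1e6
= 269.0422 MPa

269.0422


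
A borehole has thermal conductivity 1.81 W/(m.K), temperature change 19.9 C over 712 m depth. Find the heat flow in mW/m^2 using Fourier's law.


q = k * dT / dz * 1000
= 1.81 * 19.9 / 712 * 1000
= 0.050588 * 1000
= 50.5885 mW/m^2

50.5885


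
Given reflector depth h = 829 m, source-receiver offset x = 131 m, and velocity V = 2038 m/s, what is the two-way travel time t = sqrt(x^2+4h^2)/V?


x^2 + 4h^2 = 131^2 + 4*829^2 = 17161 + 2748964 = 2766125
sqrt(2766125) = 1663.1672
t = 1663.1672 / 2038 = 0.8161 s

0.8161


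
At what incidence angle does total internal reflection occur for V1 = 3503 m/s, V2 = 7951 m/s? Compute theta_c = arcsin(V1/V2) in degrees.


V1/V2 = 3503/7951 = 0.440574
theta_c = arcsin(0.440574) = 26.1405 degrees

26.1405


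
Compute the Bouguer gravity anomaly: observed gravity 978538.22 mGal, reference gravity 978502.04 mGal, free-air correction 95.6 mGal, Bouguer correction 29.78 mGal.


BA = g_obs - g_ref + FAC - BC
= 978538.22 - 978502.04 + 95.6 - 29.78
= 102.0 mGal

102.0


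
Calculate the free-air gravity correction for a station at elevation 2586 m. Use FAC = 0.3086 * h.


FAC = 0.3086 * h
= 0.3086 * 2586
= 798.0396 mGal

798.0396


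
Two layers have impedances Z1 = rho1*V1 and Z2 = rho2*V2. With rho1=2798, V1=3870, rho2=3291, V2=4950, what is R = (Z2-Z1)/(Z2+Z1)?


Z1 = 2798 * 3870 = 10828260
Z2 = 3291 * 4950 = 16290450
R = (16290450 - 10828260) / (16290450 + 10828260) = 5462190 / 27118710 = 0.2014

0.2014


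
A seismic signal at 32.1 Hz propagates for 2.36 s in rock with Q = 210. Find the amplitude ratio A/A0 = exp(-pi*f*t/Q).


pi*f*t/Q = pi*32.1*2.36/210 = 1.133307
A/A0 = exp(-1.133307) = 0.321967

0.321967


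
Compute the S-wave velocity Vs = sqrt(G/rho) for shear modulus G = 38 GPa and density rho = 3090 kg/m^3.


Convert G to Pa: G = 38e9 Pa
Compute G/rho = 38e9 / 3090 = 12297734.6278
Vs = sqrt(12297734.6278) = 3506.81 m/s

3506.81


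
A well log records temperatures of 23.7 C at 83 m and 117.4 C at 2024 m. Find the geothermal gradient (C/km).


dT = 117.4 - 23.7 = 93.7 C
dz = 2024 - 83 = 1941 m
gradient = dT/dz * 1000 = 93.7/1941 * 1000 = 48.2741 C/km

48.2741


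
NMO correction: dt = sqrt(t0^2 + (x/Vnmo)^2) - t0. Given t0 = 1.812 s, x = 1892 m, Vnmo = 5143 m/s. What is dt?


x/Vnmo = 1892/5143 = 0.367879
(x/Vnmo)^2 = 0.135335
t0^2 = 3.283344
sqrt(3.283344 + 0.135335) = 1.848967
dt = 1.848967 - 1.812 = 0.036967

0.036967


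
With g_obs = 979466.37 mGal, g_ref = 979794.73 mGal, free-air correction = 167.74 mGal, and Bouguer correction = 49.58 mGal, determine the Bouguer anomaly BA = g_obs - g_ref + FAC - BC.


BA = g_obs - g_ref + FAC - BC
= 979466.37 - 979794.73 + 167.74 - 49.58
= -210.2 mGal

-210.2


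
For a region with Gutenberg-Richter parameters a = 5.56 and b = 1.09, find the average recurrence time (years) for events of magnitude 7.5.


log10(N) = 5.56 - 1.09*7.5 = -2.615
N = 10^-2.615 = 0.002427
T = 1/N = 1/0.002427 = 412.0975 years

412.0975


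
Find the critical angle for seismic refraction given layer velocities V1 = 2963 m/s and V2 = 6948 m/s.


V1/V2 = 2963/6948 = 0.426454
theta_c = arcsin(0.426454) = 25.2427 degrees

25.2427


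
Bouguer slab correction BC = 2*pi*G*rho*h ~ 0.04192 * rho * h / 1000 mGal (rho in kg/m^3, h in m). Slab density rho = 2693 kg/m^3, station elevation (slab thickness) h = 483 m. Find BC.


BC = 0.04192 * rho * h / 1000
= 0.04192 * 2693 * 483 / 1000
= 54.5261 mGal

54.5261


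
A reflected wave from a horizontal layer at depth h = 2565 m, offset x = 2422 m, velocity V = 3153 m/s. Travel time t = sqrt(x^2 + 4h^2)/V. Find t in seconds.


x^2 + 4h^2 = 2422^2 + 4*2565^2 = 5866084 + 26316900 = 32182984
sqrt(32182984) = 5673.0048
t = 5673.0048 / 3153 = 1.7992 s

1.7992


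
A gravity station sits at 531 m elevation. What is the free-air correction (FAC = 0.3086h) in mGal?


FAC = 0.3086 * h
= 0.3086 * 531
= 163.8666 mGal

163.8666


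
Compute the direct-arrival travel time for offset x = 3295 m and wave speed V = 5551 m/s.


t = x / V
= 3295 / 5551
= 0.5936 s

0.5936


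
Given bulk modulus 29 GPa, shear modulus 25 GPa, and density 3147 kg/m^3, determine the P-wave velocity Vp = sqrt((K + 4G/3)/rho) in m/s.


First compute the effective modulus:
K + 4G/3 = 29e9 + 4*25e9/3 = 62333333333.33 Pa
Then divide by density:
62333333333.33 / 3147 = 19807223.811 Pa/(kg/m^3)
Take the square root:
Vp = sqrt(19807223.811) = 4450.53 m/s

4450.53


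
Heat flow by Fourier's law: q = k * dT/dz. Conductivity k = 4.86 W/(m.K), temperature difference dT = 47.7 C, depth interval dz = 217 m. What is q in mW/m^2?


q = k * dT / dz * 1000
= 4.86 * 47.7 / 217 * 1000
= 1.068304 * 1000
= 1068.3041 mW/m^2

1068.3041


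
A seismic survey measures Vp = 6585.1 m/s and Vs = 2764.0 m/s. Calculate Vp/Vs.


Vp/Vs = 6585.1 / 2764.0
= 2.3825

2.3825


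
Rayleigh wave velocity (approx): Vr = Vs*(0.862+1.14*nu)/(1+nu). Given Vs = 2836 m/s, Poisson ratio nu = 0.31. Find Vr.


Numerator factor = 0.862 + 1.14*0.31 = 1.2154
Denominator = 1 + 0.31 = 1.31
Vr = 2836 * 1.2154 / 1.31 = 2631.2 m/s

2631.2


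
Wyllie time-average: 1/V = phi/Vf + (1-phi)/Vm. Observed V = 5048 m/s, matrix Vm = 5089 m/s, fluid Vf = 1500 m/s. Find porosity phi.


1/V - 1/Vm = 1/5048 - 1/5089 = 1.6e-06
1/Vf - 1/Vm = 1/1500 - 1/5089 = 0.00047016
phi = 1.6e-06 / 0.00047016 = 0.0034

0.0034


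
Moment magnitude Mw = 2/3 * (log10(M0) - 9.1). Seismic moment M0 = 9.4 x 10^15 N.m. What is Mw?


log10(M0) = log10(9.4 x 10^15) = 15.9731
Mw = 2/3 * (15.9731 - 9.1)
= 2/3 * 6.8731
= 4.58

4.58


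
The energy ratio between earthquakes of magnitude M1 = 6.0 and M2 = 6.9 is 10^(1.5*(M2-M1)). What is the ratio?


M2 - M1 = 6.9 - 6.0 = 0.9
1.5 * 0.9 = 1.35
ratio = 10^1.35 = 22.39

22.39


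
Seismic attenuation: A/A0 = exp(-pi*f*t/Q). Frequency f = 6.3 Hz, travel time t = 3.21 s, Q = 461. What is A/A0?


pi*f*t/Q = pi*6.3*3.21/461 = 0.137814
A/A0 = exp(-0.137814) = 0.87126

0.87126


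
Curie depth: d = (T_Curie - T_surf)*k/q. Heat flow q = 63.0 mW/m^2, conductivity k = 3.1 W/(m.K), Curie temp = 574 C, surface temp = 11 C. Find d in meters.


T_Curie - T_surf = 574 - 11 = 563 C
Convert q to W/m^2: 63.0 mW/m^2 = 0.063 W/m^2
d = 563 * 3.1 / 0.063 = 27703.17 m

27703.17


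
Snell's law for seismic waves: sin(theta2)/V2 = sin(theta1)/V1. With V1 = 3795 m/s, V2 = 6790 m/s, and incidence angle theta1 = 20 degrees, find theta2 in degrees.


sin(theta1) = sin(20 deg) = 0.34202
sin(theta2) = V2/V1 * sin(theta1) = 6790/3795 * 0.34202 = 0.611941
theta2 = arcsin(0.611941) = 37.73 degrees

37.73


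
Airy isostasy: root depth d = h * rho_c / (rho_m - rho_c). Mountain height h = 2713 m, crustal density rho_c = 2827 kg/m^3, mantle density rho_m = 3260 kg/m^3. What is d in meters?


rho_m - rho_c = 3260 - 2827 = 433
d = 2713 * 2827 / 433
= 7669651 / 433
= 17712.82 m

17712.82


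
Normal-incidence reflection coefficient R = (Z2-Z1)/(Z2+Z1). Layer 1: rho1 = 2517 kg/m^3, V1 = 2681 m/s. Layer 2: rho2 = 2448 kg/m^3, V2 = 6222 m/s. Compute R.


Z1 = 2517 * 2681 = 6748077
Z2 = 2448 * 6222 = 15231456
R = (15231456 - 6748077) / (15231456 + 6748077) = 8483379 / 21979533 = 0.386

0.386


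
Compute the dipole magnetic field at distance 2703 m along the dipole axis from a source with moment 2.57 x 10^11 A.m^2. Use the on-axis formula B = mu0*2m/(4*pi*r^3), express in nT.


m = 2.57 x 10^11 = 257000000000 A.m^2
2m = 514000000000 A.m^2
r^3 = 2703^3 = 19748682927
B = (4pi*10^-7) * 514000000000 / (4*pi * 19748682927) * 1e9
= 645911.449578 / 248169268806.15 * 1e9
= 2602.7052 nT

2602.7052


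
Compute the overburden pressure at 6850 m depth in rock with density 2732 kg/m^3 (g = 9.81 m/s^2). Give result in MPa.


P = rho * g * z / 1e6
= 2732 * 9.81 * 6850 / 1e6
= 183586302.0 / 1e6
= 183.5863 MPa

183.5863


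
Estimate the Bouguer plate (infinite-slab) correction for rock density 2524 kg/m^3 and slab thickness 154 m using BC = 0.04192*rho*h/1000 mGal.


BC = 0.04192 * rho * h / 1000
= 0.04192 * 2524 * 154 / 1000
= 16.2941 mGal

16.2941


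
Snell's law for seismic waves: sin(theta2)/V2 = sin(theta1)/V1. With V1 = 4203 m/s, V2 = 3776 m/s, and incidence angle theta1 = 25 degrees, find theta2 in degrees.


sin(theta1) = sin(25 deg) = 0.422618
sin(theta2) = V2/V1 * sin(theta1) = 3776/4203 * 0.422618 = 0.379683
theta2 = arcsin(0.379683) = 22.314 degrees

22.314


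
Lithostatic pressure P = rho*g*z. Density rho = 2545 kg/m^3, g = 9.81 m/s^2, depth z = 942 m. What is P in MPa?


P = rho * g * z / 1e6
= 2545 * 9.81 * 942 / 1e6
= 23518395.9 / 1e6
= 23.5184 MPa

23.5184


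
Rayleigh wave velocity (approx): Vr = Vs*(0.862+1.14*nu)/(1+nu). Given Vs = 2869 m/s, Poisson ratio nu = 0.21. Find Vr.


Numerator factor = 0.862 + 1.14*0.21 = 1.1014
Denominator = 1 + 0.21 = 1.21
Vr = 2869 * 1.1014 / 1.21 = 2611.5 m/s

2611.5


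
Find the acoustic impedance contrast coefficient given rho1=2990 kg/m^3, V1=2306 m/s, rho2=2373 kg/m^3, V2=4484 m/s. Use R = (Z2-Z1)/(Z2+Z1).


Z1 = 2990 * 2306 = 6894940
Z2 = 2373 * 4484 = 10640532
R = (10640532 - 6894940) / (10640532 + 6894940) = 3745592 / 17535472 = 0.2136

0.2136


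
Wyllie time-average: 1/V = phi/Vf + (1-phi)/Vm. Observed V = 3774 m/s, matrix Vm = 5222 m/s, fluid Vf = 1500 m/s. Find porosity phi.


1/V - 1/Vm = 1/3774 - 1/5222 = 7.347e-05
1/Vf - 1/Vm = 1/1500 - 1/5222 = 0.00047517
phi = 7.347e-05 / 0.00047517 = 0.1546

0.1546


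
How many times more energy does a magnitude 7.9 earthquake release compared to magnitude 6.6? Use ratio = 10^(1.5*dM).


M2 - M1 = 7.9 - 6.6 = 1.3
1.5 * 1.3 = 1.95
ratio = 10^1.95 = 89.13

89.13


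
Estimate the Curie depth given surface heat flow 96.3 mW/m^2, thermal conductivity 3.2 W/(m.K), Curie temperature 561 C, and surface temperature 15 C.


T_Curie - T_surf = 561 - 15 = 546 C
Convert q to W/m^2: 96.3 mW/m^2 = 0.0963 W/m^2
d = 546 * 3.2 / 0.0963 = 18143.3 m

18143.3


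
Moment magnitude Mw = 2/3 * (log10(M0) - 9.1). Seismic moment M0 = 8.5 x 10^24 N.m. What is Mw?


log10(M0) = log10(8.5 x 10^24) = 24.9294
Mw = 2/3 * (24.9294 - 9.1)
= 2/3 * 15.8294
= 10.55

10.55


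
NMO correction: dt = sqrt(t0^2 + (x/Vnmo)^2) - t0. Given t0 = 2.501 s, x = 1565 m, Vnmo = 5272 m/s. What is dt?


x/Vnmo = 1565/5272 = 0.296851
(x/Vnmo)^2 = 0.088121
t0^2 = 6.255001
sqrt(6.255001 + 0.088121) = 2.518555
dt = 2.518555 - 2.501 = 0.017555

0.017555


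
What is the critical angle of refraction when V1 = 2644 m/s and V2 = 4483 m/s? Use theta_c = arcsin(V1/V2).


V1/V2 = 2644/4483 = 0.589784
theta_c = arcsin(0.589784) = 36.1417 degrees

36.1417


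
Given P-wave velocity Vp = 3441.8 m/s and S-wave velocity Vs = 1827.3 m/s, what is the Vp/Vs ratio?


Vp/Vs = 3441.8 / 1827.3
= 1.8835

1.8835


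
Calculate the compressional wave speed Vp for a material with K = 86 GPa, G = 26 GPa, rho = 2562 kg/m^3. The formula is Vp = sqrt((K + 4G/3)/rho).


First compute the effective modulus:
K + 4G/3 = 86e9 + 4*26e9/3 = 120666666666.67 Pa
Then divide by density:
120666666666.67 / 2562 = 47098620.8691 Pa/(kg/m^3)
Take the square root:
Vp = sqrt(47098620.8691) = 6862.84 m/s

6862.84


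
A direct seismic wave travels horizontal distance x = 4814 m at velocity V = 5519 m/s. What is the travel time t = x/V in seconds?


t = x / V
= 4814 / 5519
= 0.8723 s

0.8723


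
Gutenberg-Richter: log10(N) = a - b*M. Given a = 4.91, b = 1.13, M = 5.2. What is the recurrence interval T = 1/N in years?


log10(N) = 4.91 - 1.13*5.2 = -0.966
N = 10^-0.966 = 0.108143
T = 1/N = 1/0.108143 = 9.247 years

9.247


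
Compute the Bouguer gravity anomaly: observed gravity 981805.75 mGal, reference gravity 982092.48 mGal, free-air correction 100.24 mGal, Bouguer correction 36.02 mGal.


BA = g_obs - g_ref + FAC - BC
= 981805.75 - 982092.48 + 100.24 - 36.02
= -222.51 mGal

-222.51


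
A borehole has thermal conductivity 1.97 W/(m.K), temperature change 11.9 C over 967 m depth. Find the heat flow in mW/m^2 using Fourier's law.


q = k * dT / dz * 1000
= 1.97 * 11.9 / 967 * 1000
= 0.024243 * 1000
= 24.243 mW/m^2

24.243


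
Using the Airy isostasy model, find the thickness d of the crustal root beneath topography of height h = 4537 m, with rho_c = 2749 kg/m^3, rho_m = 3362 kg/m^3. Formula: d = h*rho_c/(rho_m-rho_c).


rho_m - rho_c = 3362 - 2749 = 613
d = 4537 * 2749 / 613
= 12472213 / 613
= 20346.19 m

20346.19


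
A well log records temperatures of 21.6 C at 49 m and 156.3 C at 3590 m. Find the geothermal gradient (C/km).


dT = 156.3 - 21.6 = 134.7 C
dz = 3590 - 49 = 3541 m
gradient = dT/dz * 1000 = 134.7/3541 * 1000 = 38.0401 C/km

38.0401


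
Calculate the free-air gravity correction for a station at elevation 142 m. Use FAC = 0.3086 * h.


FAC = 0.3086 * h
= 0.3086 * 142
= 43.8212 mGal

43.8212


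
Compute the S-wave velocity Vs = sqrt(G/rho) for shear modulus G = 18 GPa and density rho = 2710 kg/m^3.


Convert G to Pa: G = 18e9 Pa
Compute G/rho = 18e9 / 2710 = 6642066.4207
Vs = sqrt(6642066.4207) = 2577.22 m/s

2577.22


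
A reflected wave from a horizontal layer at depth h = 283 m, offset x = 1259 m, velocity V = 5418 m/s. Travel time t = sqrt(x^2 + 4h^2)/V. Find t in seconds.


x^2 + 4h^2 = 1259^2 + 4*283^2 = 1585081 + 320356 = 1905437
sqrt(1905437) = 1380.3757
t = 1380.3757 / 5418 = 0.2548 s

0.2548


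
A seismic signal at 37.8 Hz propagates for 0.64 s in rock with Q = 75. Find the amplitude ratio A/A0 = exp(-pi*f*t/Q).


pi*f*t/Q = pi*37.8*0.64/75 = 1.013352
A/A0 = exp(-1.013352) = 0.363

0.363


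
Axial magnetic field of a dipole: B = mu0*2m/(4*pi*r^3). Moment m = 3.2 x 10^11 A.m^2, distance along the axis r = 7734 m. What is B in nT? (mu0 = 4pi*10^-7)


m = 3.2 x 10^11 = 320000000000 A.m^2
2m = 640000000000 A.m^2
r^3 = 7734^3 = 462607322904
B = (4pi*10^-7) * 640000000000 / (4*pi * 462607322904) * 1e9
= 804247.719319 / 5813295068528.19 * 1e9
= 138.3463 nT

138.3463


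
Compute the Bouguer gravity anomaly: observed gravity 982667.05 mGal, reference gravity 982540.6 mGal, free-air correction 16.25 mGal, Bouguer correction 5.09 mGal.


BA = g_obs - g_ref + FAC - BC
= 982667.05 - 982540.6 + 16.25 - 5.09
= 137.61 mGal

137.61


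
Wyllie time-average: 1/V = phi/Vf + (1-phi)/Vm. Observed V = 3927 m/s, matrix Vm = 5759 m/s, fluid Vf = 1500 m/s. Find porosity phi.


1/V - 1/Vm = 1/3927 - 1/5759 = 8.101e-05
1/Vf - 1/Vm = 1/1500 - 1/5759 = 0.00049303
phi = 8.101e-05 / 0.00049303 = 0.1643

0.1643


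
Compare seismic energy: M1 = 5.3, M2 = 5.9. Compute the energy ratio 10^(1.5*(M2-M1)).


M2 - M1 = 5.9 - 5.3 = 0.6
1.5 * 0.6 = 0.9
ratio = 10^0.9 = 7.94

7.94


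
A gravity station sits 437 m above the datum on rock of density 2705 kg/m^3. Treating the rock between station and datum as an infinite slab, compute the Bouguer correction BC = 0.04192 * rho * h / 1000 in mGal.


BC = 0.04192 * rho * h / 1000
= 0.04192 * 2705 * 437 / 1000
= 49.553 mGal

49.553


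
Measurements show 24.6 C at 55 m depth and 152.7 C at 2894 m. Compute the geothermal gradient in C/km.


dT = 152.7 - 24.6 = 128.1 C
dz = 2894 - 55 = 2839 m
gradient = dT/dz * 1000 = 128.1/2839 * 1000 = 45.1215 C/km

45.1215


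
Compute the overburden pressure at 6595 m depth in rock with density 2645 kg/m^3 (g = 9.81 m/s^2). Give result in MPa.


P = rho * g * z / 1e6
= 2645 * 9.81 * 6595 / 1e6
= 171123432.75 / 1e6
= 171.1234 MPa

171.1234


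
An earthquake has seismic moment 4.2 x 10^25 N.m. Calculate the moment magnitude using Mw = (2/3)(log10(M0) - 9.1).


log10(M0) = log10(4.2 x 10^25) = 25.6232
Mw = 2/3 * (25.6232 - 9.1)
= 2/3 * 16.5232
= 11.02

11.02


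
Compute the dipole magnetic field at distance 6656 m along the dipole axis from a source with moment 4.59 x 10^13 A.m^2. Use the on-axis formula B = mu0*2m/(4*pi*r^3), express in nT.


m = 4.59 x 10^13 = 45900000000000 A.m^2
2m = 91800000000000 A.m^2
r^3 = 6656^3 = 294876348416
B = (4pi*10^-7) * 91800000000000 / (4*pi * 294876348416) * 1e9
= 115359282.239817 / 3705525479604.36 * 1e9
= 31131.6932 nT

31131.6932


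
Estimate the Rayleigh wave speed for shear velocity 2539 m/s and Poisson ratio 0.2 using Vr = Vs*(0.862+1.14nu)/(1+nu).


Numerator factor = 0.862 + 1.14*0.2 = 1.09
Denominator = 1 + 0.2 = 1.2
Vr = 2539 * 1.09 / 1.2 = 2306.26 m/s

2306.26


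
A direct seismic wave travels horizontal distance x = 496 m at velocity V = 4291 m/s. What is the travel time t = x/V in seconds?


t = x / V
= 496 / 4291
= 0.1156 s

0.1156


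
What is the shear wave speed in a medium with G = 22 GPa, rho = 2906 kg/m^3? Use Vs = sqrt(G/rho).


Convert G to Pa: G = 22e9 Pa
Compute G/rho = 22e9 / 2906 = 7570543.7027
Vs = sqrt(7570543.7027) = 2751.46 m/s

2751.46


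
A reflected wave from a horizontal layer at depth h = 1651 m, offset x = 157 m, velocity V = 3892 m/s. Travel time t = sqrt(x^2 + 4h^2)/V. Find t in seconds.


x^2 + 4h^2 = 157^2 + 4*1651^2 = 24649 + 10903204 = 10927853
sqrt(10927853) = 3305.7303
t = 3305.7303 / 3892 = 0.8494 s

0.8494


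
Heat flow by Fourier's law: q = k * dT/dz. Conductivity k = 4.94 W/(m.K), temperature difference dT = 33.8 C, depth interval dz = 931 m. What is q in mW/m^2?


q = k * dT / dz * 1000
= 4.94 * 33.8 / 931 * 1000
= 0.179347 * 1000
= 179.3469 mW/m^2

179.3469


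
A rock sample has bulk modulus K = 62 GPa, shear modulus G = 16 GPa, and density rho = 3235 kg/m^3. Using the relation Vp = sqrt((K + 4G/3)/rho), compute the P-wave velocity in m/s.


First compute the effective modulus:
K + 4G/3 = 62e9 + 4*16e9/3 = 83333333333.33 Pa
Then divide by density:
83333333333.33 / 3235 = 25759917.5683 Pa/(kg/m^3)
Take the square root:
Vp = sqrt(25759917.5683) = 5075.42 m/s

5075.42


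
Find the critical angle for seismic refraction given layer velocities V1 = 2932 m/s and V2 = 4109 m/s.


V1/V2 = 2932/4109 = 0.713556
theta_c = arcsin(0.713556) = 45.525 degrees

45.525


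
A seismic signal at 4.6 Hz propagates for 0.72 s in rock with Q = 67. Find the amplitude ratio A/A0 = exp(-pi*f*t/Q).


pi*f*t/Q = pi*4.6*0.72/67 = 0.155298
A/A0 = exp(-0.155298) = 0.85616

0.85616


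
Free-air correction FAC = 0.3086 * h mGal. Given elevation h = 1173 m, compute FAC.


FAC = 0.3086 * h
= 0.3086 * 1173
= 361.9878 mGal

361.9878


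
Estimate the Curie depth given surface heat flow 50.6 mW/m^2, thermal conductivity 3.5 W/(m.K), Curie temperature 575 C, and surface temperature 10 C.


T_Curie - T_surf = 575 - 10 = 565 C
Convert q to W/m^2: 50.6 mW/m^2 = 0.0506 W/m^2
d = 565 * 3.5 / 0.0506 = 39081.03 m

39081.03


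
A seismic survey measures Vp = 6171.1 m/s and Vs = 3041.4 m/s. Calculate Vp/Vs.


Vp/Vs = 6171.1 / 3041.4
= 2.029

2.029


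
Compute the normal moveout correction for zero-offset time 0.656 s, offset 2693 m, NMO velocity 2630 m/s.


x/Vnmo = 2693/2630 = 1.023954
(x/Vnmo)^2 = 1.048483
t0^2 = 0.430336
sqrt(0.430336 + 1.048483) = 1.216067
dt = 1.216067 - 0.656 = 0.560067

0.560067


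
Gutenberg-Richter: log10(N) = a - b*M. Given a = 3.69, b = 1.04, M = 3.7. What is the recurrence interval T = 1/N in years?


log10(N) = 3.69 - 1.04*3.7 = -0.158
N = 10^-0.158 = 0.695024
T = 1/N = 1/0.695024 = 1.4388 years

1.4388


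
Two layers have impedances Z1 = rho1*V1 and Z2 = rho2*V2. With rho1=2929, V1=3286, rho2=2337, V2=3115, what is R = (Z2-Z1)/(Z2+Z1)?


Z1 = 2929 * 3286 = 9624694
Z2 = 2337 * 3115 = 7279755
R = (7279755 - 9624694) / (7279755 + 9624694) = -2344939 / 16904449 = -0.1387

-0.1387


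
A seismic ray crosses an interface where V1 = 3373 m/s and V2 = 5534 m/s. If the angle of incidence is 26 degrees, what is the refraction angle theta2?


sin(theta1) = sin(26 deg) = 0.438371
sin(theta2) = V2/V1 * sin(theta1) = 5534/3373 * 0.438371 = 0.719225
theta2 = arcsin(0.719225) = 45.9905 degrees

45.9905


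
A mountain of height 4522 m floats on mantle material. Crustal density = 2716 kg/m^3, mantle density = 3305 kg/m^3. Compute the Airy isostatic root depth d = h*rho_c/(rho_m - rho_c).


rho_m - rho_c = 3305 - 2716 = 589
d = 4522 * 2716 / 589
= 12281752 / 589
= 20851.87 m

20851.87


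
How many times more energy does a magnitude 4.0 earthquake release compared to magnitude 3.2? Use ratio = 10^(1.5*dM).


M2 - M1 = 4.0 - 3.2 = 0.8
1.5 * 0.8 = 1.2
ratio = 10^1.2 = 15.85

15.85


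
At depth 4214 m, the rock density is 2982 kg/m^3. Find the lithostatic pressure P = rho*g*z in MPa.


P = rho * g * z / 1e6
= 2982 * 9.81 * 4214 / 1e6
= 123273911.88 / 1e6
= 123.2739 MPa

123.2739


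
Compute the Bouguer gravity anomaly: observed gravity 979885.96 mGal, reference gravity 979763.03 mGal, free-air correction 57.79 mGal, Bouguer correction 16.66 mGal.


BA = g_obs - g_ref + FAC - BC
= 979885.96 - 979763.03 + 57.79 - 16.66
= 164.06 mGal

164.06


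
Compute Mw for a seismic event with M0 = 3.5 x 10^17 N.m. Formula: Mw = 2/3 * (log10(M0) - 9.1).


log10(M0) = log10(3.5 x 10^17) = 17.5441
Mw = 2/3 * (17.5441 - 9.1)
= 2/3 * 8.4441
= 5.63

5.63


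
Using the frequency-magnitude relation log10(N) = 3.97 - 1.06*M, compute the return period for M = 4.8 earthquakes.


log10(N) = 3.97 - 1.06*4.8 = -1.118
N = 10^-1.118 = 0.076208
T = 1/N = 1/0.076208 = 13.122 years

13.122


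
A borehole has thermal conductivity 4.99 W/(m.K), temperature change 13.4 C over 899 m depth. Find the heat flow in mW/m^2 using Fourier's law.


q = k * dT / dz * 1000
= 4.99 * 13.4 / 899 * 1000
= 0.074378 * 1000
= 74.3782 mW/m^2

74.3782


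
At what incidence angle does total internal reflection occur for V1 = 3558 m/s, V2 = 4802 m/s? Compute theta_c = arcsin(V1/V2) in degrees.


V1/V2 = 3558/4802 = 0.740941
theta_c = arcsin(0.740941) = 47.8117 degrees

47.8117


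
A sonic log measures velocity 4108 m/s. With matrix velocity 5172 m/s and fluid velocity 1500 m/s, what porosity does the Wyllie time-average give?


1/V - 1/Vm = 1/4108 - 1/5172 = 5.008e-05
1/Vf - 1/Vm = 1/1500 - 1/5172 = 0.00047332
phi = 5.008e-05 / 0.00047332 = 0.1058

0.1058


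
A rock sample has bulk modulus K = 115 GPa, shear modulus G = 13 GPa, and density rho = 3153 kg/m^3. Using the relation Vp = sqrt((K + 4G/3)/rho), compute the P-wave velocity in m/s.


First compute the effective modulus:
K + 4G/3 = 115e9 + 4*13e9/3 = 132333333333.33 Pa
Then divide by density:
132333333333.33 / 3153 = 41970610.0011 Pa/(kg/m^3)
Take the square root:
Vp = sqrt(41970610.0011) = 6478.47 m/s

6478.47


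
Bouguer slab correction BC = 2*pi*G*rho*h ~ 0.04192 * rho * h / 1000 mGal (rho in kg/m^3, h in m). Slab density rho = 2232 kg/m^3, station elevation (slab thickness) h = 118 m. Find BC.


BC = 0.04192 * rho * h / 1000
= 0.04192 * 2232 * 118 / 1000
= 11.0407 mGal

11.0407


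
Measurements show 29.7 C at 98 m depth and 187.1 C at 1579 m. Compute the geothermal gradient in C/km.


dT = 187.1 - 29.7 = 157.4 C
dz = 1579 - 98 = 1481 m
gradient = dT/dz * 1000 = 157.4/1481 * 1000 = 106.2795 C/km

106.2795


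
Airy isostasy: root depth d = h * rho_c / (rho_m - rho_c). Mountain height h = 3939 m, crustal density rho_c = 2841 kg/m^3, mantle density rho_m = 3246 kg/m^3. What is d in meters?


rho_m - rho_c = 3246 - 2841 = 405
d = 3939 * 2841 / 405
= 11190699 / 405
= 27631.36 m

27631.36


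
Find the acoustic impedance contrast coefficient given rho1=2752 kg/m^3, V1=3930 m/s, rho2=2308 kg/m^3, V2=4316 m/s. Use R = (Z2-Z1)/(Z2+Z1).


Z1 = 2752 * 3930 = 10815360
Z2 = 2308 * 4316 = 9961328
R = (9961328 - 10815360) / (9961328 + 10815360) = -854032 / 20776688 = -0.0411

-0.0411


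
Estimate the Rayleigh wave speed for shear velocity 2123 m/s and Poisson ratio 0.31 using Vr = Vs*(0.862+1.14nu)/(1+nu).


Numerator factor = 0.862 + 1.14*0.31 = 1.2154
Denominator = 1 + 0.31 = 1.31
Vr = 2123 * 1.2154 / 1.31 = 1969.69 m/s

1969.69


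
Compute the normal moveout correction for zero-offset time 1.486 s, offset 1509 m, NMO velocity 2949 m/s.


x/Vnmo = 1509/2949 = 0.511699
(x/Vnmo)^2 = 0.261836
t0^2 = 2.208196
sqrt(2.208196 + 0.261836) = 1.571633
dt = 1.571633 - 1.486 = 0.085633

0.085633


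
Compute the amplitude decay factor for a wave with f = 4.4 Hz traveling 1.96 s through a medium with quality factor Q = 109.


pi*f*t/Q = pi*4.4*1.96/109 = 0.248561
A/A0 = exp(-0.248561) = 0.779923

0.779923


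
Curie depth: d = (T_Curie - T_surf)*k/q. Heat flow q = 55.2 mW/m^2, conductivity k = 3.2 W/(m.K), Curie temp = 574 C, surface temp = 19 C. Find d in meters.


T_Curie - T_surf = 574 - 19 = 555 C
Convert q to W/m^2: 55.2 mW/m^2 = 0.0552 W/m^2
d = 555 * 3.2 / 0.0552 = 32173.91 m

32173.91


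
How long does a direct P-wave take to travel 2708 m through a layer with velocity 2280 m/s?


t = x / V
= 2708 / 2280
= 1.1877 s

1.1877


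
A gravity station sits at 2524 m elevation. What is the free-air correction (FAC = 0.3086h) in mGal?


FAC = 0.3086 * h
= 0.3086 * 2524
= 778.9064 mGal

778.9064


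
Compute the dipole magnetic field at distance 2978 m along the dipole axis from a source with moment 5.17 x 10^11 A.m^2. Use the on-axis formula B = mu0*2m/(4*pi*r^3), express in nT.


m = 5.17 x 10^11 = 517000000000 A.m^2
2m = 1034000000000 A.m^2
r^3 = 2978^3 = 26410345352
B = (4pi*10^-7) * 1034000000000 / (4*pi * 26410345352) * 1e9
= 1299362.721525 / 331882187746.45 * 1e9
= 3915.1324 nT

3915.1324


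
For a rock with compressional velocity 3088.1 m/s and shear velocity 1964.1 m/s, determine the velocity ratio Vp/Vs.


Vp/Vs = 3088.1 / 1964.1
= 1.5723

1.5723


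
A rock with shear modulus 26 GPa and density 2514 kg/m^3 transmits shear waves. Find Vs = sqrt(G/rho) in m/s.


Convert G to Pa: G = 26e9 Pa
Compute G/rho = 26e9 / 2514 = 10342084.3278
Vs = sqrt(10342084.3278) = 3215.91 m/s

3215.91


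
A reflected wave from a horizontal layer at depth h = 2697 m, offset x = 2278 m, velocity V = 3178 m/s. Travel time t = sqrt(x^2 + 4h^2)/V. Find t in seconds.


x^2 + 4h^2 = 2278^2 + 4*2697^2 = 5189284 + 29095236 = 34284520
sqrt(34284520) = 5855.2985
t = 5855.2985 / 3178 = 1.8424 s

1.8424


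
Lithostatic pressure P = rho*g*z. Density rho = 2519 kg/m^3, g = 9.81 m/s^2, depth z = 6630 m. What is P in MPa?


P = rho * g * z / 1e6
= 2519 * 9.81 * 6630 / 1e6
= 163836515.7 / 1e6
= 163.8365 MPa

163.8365


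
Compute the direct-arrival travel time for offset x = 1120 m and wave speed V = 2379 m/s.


t = x / V
= 1120 / 2379
= 0.4708 s

0.4708


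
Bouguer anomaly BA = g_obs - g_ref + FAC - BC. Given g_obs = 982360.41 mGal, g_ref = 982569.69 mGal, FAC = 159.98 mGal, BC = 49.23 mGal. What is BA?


BA = g_obs - g_ref + FAC - BC
= 982360.41 - 982569.69 + 159.98 - 49.23
= -98.53 mGal

-98.53


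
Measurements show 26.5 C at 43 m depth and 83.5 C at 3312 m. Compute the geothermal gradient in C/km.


dT = 83.5 - 26.5 = 57.0 C
dz = 3312 - 43 = 3269 m
gradient = dT/dz * 1000 = 57.0/3269 * 1000 = 17.4365 C/km

17.4365


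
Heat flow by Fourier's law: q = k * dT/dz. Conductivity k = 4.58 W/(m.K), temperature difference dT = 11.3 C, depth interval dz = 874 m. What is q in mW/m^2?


q = k * dT / dz * 1000
= 4.58 * 11.3 / 874 * 1000
= 0.059215 * 1000
= 59.2151 mW/m^2

59.2151


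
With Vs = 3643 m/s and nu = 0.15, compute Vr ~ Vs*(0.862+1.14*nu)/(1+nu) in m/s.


Numerator factor = 0.862 + 1.14*0.15 = 1.033
Denominator = 1 + 0.15 = 1.15
Vr = 3643 * 1.033 / 1.15 = 3272.36 m/s

3272.36


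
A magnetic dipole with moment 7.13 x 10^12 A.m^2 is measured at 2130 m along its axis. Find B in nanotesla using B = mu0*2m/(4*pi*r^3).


m = 7.13 x 10^12 = 7130000000000 A.m^2
2m = 14260000000000 A.m^2
r^3 = 2130^3 = 9663597000
B = (4pi*10^-7) * 14260000000000 / (4*pi * 9663597000) * 1e9
= 17919644.496076 / 121436341369.81 * 1e9
= 147564.1006 nT

147564.1006
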